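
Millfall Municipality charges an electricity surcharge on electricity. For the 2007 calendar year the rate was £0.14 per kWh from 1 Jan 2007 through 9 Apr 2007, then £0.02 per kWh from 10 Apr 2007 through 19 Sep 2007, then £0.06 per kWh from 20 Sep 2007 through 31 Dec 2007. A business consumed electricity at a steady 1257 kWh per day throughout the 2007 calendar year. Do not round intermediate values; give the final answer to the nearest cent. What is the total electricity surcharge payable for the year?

£29,288.10

1 Jan – 9 Apr 2007: 99 days × 1257 kWh/day = 124,443 kWh at £0.14/kWh → £17,422.02
10 Apr – 19 Sep 2007: 163 days × 1257 kWh/day = 204,891 kWh at £0.02/kWh → £4,097.82
20 Sep – 31 Dec 2007: 103 days × 1257 kWh/day = 129,471 kWh at £0.06/kWh → £7,768.26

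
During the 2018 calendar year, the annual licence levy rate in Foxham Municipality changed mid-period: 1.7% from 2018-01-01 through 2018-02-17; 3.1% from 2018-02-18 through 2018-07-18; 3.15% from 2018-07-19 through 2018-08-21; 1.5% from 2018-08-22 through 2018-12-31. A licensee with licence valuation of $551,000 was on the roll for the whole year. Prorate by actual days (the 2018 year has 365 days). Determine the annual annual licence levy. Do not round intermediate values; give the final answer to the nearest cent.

$12,903.97

2018-01-01 to 2018-02-17: 48 days at 1.7% → $551,000 × 1.7% × 48/365 = $1,231.8247
2018-02-18 to 2018-07-18: 151 days at 3.1% → $551,000 × 3.1% × 151/365 = $7,066.3863
2018-07-19 to 2018-08-21: 34 days at 3.15% → $551,000 × 3.15% × 34/365 = $1,616.7699
2018-08-22 to 2018-12-31: 132 days at 1.5% → $551,000 × 1.5% × 132/365 = $2,988.9863
Total = $12,903.9671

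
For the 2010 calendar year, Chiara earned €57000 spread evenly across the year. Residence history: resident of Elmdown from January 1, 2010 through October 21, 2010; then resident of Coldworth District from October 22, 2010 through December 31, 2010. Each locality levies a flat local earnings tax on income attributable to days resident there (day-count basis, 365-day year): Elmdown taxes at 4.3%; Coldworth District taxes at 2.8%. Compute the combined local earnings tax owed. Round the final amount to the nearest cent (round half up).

Elmdown, January 1 – October 21, 2010: 294 days → €57000 × 4.3% × 294/365 = €1974.2301
Coldworth District, October 22 – December 31, 2010: 71 days → €57000 × 2.8% × 71/365 = €310.4548
Total = €2284.6849

€2284.68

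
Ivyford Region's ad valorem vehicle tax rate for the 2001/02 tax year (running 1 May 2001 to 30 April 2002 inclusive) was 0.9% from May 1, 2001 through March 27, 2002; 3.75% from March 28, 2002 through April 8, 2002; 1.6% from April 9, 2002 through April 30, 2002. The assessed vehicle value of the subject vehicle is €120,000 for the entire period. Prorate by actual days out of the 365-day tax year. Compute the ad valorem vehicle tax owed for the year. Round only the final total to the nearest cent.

€1,243.07

May 1, 2001 – March 27, 2002: 331 days at 0.9% → €120,000 × 0.9% × 331/365 = €979.3973
March 28 – April 8, 2002: 12 days at 3.75% → €120,000 × 3.75% × 12/365 = €147.9452
April 9 – April 30, 2002: 22 days at 1.6% → €120,000 × 1.6% × 22/365 = €115.7260
Total = €1,243.0685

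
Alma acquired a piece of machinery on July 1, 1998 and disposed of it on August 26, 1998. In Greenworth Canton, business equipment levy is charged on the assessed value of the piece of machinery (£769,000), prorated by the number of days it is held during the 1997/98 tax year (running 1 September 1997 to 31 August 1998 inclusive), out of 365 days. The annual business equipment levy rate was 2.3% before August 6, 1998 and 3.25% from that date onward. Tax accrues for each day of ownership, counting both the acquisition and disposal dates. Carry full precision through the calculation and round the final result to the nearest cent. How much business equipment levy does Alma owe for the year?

£3,182.40

July 1 – August 5, 1998: 36 days at 2.3% → £769,000 × 2.3% × 36/365 = £1,744.4712
August 6 – August 26, 1998: 21 days at 3.25% → £769,000 × 3.25% × 21/365 = £1,437.9247
Total = £3,182.3959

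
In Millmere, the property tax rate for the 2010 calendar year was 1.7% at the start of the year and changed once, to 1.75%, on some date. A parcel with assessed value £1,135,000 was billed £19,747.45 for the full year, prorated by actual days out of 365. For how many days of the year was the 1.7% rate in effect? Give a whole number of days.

74 days

Let d = days at the first rate; then 365 − d days at the second rate.
£1,135,000 × [1.7%·d + 1.75%·(365−d)] / 365 = £19,747.45
Solving gives d = 74, so the new rate took effect on 16 Mar 2010.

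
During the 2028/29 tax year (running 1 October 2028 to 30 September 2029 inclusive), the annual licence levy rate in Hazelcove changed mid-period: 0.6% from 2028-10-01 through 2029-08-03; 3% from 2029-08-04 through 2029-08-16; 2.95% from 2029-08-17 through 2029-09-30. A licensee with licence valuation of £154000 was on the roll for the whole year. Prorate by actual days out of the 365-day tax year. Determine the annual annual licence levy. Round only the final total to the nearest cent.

£1501.82

2028-10-01 to 2029-08-03: 307 days at 0.6% → £154000 × 0.6% × 307/365 = £777.1726
2029-08-04 to 2029-08-16: 13 days at 3% → £154000 × 3% × 13/365 = £164.5479
2029-08-17 to 2029-09-30: 45 days at 2.95% → £154000 × 2.95% × 45/365 = £560.0959
Total = £1501.8164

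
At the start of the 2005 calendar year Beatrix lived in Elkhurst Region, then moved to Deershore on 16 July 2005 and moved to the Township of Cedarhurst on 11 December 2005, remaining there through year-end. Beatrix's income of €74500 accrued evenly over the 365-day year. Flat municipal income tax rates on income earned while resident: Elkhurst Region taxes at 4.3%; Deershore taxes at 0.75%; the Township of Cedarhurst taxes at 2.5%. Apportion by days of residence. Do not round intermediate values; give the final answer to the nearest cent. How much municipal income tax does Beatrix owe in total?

€2053.95

Elkhurst Region, 1 January – 15 July 2005: 196 days → €74500 × 4.3% × 196/365 = €1720.2356
Deershore, 16 July – 10 December 2005: 148 days → €74500 × 0.75% × 148/365 = €226.5616
The Township of Cedarhurst, 11 December – 31 December 2005: 21 days → €74500 × 2.5% × 21/365 = €107.1575
Total = €2053.9548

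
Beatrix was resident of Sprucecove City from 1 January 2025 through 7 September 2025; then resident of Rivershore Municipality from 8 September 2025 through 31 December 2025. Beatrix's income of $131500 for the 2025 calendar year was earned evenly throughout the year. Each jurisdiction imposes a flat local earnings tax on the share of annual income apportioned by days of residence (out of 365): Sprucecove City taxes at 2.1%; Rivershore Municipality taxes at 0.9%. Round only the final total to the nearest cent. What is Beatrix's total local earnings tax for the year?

$2264.32

Sprucecove City, 1 January – 7 September 2025: 250 days → $131500 × 2.1% × 250/365 = $1891.4384
Rivershore Municipality, 8 September – 31 December 2025: 115 days → $131500 × 0.9% × 115/365 = $372.8836
Total = $2264.3219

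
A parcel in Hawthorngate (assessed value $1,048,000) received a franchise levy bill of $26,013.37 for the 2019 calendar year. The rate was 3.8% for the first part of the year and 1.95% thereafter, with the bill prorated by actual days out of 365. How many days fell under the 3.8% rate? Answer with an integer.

105 days

Let d = days at the first rate; then 365 − d days at the second rate.
$1,048,000 × [3.8%·d + 1.95%·(365−d)] / 365 = $26,013.37
Solving gives d = 105, so the new rate took effect on 16 April 2019.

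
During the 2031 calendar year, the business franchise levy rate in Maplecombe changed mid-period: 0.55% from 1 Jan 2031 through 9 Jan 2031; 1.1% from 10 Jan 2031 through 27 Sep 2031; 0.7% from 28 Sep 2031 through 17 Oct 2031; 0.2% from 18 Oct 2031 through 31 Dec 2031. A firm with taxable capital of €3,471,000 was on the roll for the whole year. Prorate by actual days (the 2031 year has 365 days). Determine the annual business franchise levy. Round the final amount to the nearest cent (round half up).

€30,530.54

1 Jan – 9 Jan 2031: 9 days at 0.55% → €3,471,000 × 0.55% × 9/365 = €470.7247
10 Jan – 27 Sep 2031: 261 days at 1.1% → €3,471,000 × 1.1% × 261/365 = €27,302.0301
28 Sep – 17 Oct 2031: 20 days at 0.7% → €3,471,000 × 0.7% × 20/365 = €1,331.3425
18 Oct – 31 Dec 2031: 75 days at 0.2% → €3,471,000 × 0.2% × 75/365 = €1,426.4384
Total = €30,530.5356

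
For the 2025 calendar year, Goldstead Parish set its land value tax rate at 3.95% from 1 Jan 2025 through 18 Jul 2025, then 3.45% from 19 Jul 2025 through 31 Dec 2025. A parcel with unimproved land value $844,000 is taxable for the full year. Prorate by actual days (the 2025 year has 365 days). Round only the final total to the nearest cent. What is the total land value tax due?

1 Jan – 18 Jul 2025: 199 days at 3.95% → $844,000 × 3.95% × 199/365 = $18,176.0603
19 Jul – 31 Dec 2025: 166 days at 3.45% → $844,000 × 3.45% × 166/365 = $13,242.7068
Total = $31,418.7671

$31,418.77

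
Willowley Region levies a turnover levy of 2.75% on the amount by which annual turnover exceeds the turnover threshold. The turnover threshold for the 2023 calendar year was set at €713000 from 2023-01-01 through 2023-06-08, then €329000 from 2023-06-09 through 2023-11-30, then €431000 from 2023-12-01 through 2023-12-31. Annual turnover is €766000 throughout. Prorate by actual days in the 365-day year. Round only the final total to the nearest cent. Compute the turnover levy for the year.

2023-01-01 to 2023-06-08: 159 days, exemption €713000 → (€766000 − €713000) × 2.75% × 159/365 = €634.9110
2023-06-09 to 2023-11-30: 175 days, exemption €329000 → (€766000 − €329000) × 2.75% × 175/365 = €5761.8151
2023-12-01 to 2023-12-31: 31 days, exemption €431000 → (€766000 − €431000) × 2.75% × 31/365 = €782.4315
Total = €7179.1575

€7179.16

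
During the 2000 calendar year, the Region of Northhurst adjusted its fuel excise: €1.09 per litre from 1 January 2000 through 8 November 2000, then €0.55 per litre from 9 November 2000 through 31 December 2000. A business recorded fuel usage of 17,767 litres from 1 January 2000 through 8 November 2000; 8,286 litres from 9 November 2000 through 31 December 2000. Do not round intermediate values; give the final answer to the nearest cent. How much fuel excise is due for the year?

€23,923.33

1 January – 8 November 2000: 17,767 litres at €1.09/litre → €19,366.03
9 November – 31 December 2000: 8,286 litres at €0.55/litre → €4,557.30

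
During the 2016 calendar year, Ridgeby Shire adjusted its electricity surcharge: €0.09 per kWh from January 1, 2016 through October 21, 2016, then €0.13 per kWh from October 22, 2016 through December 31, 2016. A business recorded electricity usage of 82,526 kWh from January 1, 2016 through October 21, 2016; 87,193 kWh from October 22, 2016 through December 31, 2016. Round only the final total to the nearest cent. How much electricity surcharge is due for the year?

€18,762.43

January 1 – October 21, 2016: 82,526 kWh at €0.09/kWh → €7,427.34
October 22 – December 31, 2016: 87,193 kWh at €0.13/kWh → €11,335.09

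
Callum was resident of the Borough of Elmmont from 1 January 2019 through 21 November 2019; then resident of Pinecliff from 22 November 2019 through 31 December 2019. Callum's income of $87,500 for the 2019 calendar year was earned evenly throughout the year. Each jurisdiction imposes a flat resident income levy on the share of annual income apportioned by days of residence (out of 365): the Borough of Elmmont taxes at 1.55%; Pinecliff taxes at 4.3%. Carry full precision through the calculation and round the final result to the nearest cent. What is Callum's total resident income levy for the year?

The Borough of Elmmont, 1 January – 21 November 2019: 325 days → $87,500 × 1.55% × 325/365 = $1,207.6199
Pinecliff, 22 November – 31 December 2019: 40 days → $87,500 × 4.3% × 40/365 = $412.3288
Total = $1,619.9486

$1,619.95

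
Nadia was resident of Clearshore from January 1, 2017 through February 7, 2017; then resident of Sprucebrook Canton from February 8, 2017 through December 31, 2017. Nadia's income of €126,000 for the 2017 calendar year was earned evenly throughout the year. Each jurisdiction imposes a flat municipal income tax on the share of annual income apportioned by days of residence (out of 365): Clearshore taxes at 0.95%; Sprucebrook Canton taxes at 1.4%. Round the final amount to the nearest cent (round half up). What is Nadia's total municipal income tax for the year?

Clearshore, January 1 – February 7, 2017: 38 days → €126,000 × 0.95% × 38/365 = €124.6192
Sprucebrook Canton, February 8 – December 31, 2017: 327 days → €126,000 × 1.4% × 327/365 = €1,580.3507
Total = €1,704.9699

€1,704.97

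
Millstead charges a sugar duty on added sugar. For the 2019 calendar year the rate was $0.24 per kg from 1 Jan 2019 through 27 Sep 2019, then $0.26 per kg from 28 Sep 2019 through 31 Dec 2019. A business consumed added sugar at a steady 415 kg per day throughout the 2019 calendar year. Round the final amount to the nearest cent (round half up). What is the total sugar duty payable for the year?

$37142.50

1 Jan – 27 Sep 2019: 270 days × 415 kg/day = 112,050 kg at $0.24/kg → $26892.00
28 Sep – 31 Dec 2019: 95 days × 415 kg/day = 39,425 kg at $0.26/kg → $10250.50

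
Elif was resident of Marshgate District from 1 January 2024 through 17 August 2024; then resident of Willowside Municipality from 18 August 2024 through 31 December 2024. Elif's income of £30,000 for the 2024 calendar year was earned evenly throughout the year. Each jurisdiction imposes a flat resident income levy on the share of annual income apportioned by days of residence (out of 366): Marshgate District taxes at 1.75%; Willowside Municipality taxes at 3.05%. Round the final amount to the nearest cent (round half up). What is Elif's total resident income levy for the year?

£669.92

Marshgate District, 1 January – 17 August 2024: 230 days → £30,000 × 1.75% × 230/366 = £329.9180
Willowside Municipality, 18 August – 31 December 2024: 136 days → £30,000 × 3.05% × 136/366 = £340.0000
Total = £669.9180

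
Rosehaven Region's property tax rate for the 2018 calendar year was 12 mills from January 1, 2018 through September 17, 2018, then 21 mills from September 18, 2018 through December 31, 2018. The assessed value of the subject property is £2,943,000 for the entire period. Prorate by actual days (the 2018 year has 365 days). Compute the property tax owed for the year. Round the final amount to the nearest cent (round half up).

January 1 – September 17, 2018: 260 days at 12 mills → £2,943,000 × 1.2% × 260/365 = £25,156.6027
September 18 – December 31, 2018: 105 days at 21 mills → £2,943,000 × 2.1% × 105/365 = £17,778.9452
Total = £42,935.5479

£42,935.55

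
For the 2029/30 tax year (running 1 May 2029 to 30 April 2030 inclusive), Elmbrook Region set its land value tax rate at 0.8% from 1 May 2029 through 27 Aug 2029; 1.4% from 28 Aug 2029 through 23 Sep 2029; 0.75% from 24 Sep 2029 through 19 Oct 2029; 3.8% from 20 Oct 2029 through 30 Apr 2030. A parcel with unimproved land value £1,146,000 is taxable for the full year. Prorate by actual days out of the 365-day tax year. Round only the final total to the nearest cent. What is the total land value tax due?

1 May – 27 Aug 2029: 119 days at 0.8% → £1,146,000 × 0.8% × 119/365 = £2,989.0192
28 Aug – 23 Sep 2029: 27 days at 1.4% → £1,146,000 × 1.4% × 27/365 = £1,186.8164
24 Sep – 19 Oct 2029: 26 days at 0.75% → £1,146,000 × 0.75% × 26/365 = £612.2466
20 Oct 2029 – 30 Apr 2030: 193 days at 3.8% → £1,146,000 × 3.8% × 193/365 = £23,026.7507
Total = £27,814.8329

£27,814.83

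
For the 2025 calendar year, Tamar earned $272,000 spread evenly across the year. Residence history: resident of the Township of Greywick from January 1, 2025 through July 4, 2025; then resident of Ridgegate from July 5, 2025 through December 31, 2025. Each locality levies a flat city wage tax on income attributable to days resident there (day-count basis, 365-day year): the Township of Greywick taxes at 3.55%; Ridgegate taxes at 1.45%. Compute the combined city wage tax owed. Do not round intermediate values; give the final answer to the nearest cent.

The Township of Greywick, January 1 – July 4, 2025: 185 days → $272,000 × 3.55% × 185/365 = $4,894.1370
Ridgegate, July 5 – December 31, 2025: 180 days → $272,000 × 1.45% × 180/365 = $1,944.9863
Total = $6,839.1233

$6,839.12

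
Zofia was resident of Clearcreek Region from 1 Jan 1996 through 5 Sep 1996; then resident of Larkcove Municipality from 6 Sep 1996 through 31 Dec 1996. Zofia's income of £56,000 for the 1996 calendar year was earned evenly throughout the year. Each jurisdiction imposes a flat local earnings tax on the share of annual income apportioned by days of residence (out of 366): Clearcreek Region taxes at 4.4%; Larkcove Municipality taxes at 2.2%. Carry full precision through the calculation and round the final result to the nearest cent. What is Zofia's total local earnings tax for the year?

Clearcreek Region, 1 Jan – 5 Sep 1996: 249 days → £56,000 × 4.4% × 249/366 = £1,676.3279
Larkcove Municipality, 6 Sep – 31 Dec 1996: 117 days → £56,000 × 2.2% × 117/366 = £393.8361
Total = £2,070.1639

£2,070.16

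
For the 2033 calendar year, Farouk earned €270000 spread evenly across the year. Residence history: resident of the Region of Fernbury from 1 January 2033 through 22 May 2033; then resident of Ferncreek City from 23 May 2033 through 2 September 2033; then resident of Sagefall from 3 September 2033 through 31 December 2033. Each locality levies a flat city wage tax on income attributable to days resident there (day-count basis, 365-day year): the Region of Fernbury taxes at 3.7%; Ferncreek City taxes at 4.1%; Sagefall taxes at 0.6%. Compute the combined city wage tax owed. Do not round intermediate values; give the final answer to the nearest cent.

The Region of Fernbury, 1 January – 22 May 2033: 142 days → €270000 × 3.7% × 142/365 = €3886.5205
Ferncreek City, 23 May – 2 September 2033: 103 days → €270000 × 4.1% × 103/365 = €3123.8630
Sagefall, 3 September – 31 December 2033: 120 days → €270000 × 0.6% × 120/365 = €532.6027
Total = €7542.9863

€7542.99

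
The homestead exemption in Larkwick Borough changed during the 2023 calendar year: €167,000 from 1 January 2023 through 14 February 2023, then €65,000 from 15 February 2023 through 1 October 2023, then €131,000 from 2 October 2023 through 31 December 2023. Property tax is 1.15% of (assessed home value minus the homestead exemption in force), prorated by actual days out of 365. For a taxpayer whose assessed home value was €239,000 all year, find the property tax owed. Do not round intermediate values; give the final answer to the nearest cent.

€1,667.15

1 January – 14 February 2023: 45 days, exemption €167,000 → (€239,000 − €167,000) × 1.15% × 45/365 = €102.0822
15 February – 1 October 2023: 229 days, exemption €65,000 → (€239,000 − €65,000) × 1.15% × 229/365 = €1,255.4219
2 October – 31 December 2023: 91 days, exemption €131,000 → (€239,000 − €131,000) × 1.15% × 91/365 = €309.6493
Total = €1,667.1534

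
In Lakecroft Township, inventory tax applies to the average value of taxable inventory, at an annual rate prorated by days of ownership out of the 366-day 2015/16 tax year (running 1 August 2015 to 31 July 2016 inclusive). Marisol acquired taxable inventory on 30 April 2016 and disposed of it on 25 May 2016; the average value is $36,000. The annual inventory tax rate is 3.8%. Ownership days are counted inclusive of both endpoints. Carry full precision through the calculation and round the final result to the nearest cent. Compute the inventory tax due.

Days held (30 April – 25 May 2016): 26 out of 366
Tax = $36,000 × 3.8% × 26/366 = $97.1803

$97.18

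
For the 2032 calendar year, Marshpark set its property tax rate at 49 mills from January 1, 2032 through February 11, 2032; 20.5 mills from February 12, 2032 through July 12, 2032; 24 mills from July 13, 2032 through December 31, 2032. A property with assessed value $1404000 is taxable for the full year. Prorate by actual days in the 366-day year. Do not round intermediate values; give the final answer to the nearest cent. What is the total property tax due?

$35683.08

January 1 – February 11, 2032: 42 days at 49 mills → $1404000 × 4.9% × 42/366 = $7894.6230
February 12 – July 12, 2032: 152 days at 20.5 mills → $1404000 × 2.05% × 152/366 = $11953.1803
July 13 – December 31, 2032: 172 days at 24 mills → $1404000 × 2.4% × 172/366 = $15835.2787
Total = $35683.0820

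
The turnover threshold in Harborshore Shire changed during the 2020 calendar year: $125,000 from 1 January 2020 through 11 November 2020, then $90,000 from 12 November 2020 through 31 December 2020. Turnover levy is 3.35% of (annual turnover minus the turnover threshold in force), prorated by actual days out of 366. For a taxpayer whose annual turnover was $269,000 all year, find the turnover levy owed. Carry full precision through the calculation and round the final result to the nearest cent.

$4,984.18

1 January – 11 November 2020: 316 days, exemption $125,000 → ($269,000 − $125,000) × 3.35% × 316/366 = $4,164.9836
12 November – 31 December 2020: 50 days, exemption $90,000 → ($269,000 − $90,000) × 3.35% × 50/366 = $819.1940
Total = $4,984.1776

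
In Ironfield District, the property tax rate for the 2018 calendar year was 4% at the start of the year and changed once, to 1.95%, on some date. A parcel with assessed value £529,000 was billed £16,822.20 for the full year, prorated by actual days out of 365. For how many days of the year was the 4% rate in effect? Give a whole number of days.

Let d = days at the first rate; then 365 − d days at the second rate.
£529,000 × [4%·d + 1.95%·(365−d)] / 365 = £16,822.20
Solving gives d = 219, so the new rate took effect on August 8, 2018.

219 days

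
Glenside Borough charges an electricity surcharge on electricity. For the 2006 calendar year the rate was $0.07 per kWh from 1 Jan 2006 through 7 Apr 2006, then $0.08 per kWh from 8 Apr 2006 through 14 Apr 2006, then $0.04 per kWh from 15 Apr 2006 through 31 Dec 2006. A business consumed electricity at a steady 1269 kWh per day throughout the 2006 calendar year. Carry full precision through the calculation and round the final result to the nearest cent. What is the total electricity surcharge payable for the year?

1 Jan – 7 Apr 2006: 97 days × 1269 kWh/day = 123,093 kWh at $0.07/kWh → $8,616.51
8 Apr – 14 Apr 2006: 7 days × 1269 kWh/day = 8,883 kWh at $0.08/kWh → $710.64
15 Apr – 31 Dec 2006: 261 days × 1269 kWh/day = 331,209 kWh at $0.04/kWh → $13,248.36

$22,575.51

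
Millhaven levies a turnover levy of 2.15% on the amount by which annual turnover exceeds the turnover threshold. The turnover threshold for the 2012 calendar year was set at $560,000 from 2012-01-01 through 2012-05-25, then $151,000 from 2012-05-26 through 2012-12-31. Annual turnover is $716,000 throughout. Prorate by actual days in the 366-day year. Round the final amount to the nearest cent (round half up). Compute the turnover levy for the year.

$8,639.71

2012-01-01 to 2012-05-25: 146 days, exemption $560,000 → ($716,000 − $560,000) × 2.15% × 146/366 = $1,337.9344
2012-05-26 to 2012-12-31: 220 days, exemption $151,000 → ($716,000 − $151,000) × 2.15% × 220/366 = $7,301.7760
Total = $8,639.7104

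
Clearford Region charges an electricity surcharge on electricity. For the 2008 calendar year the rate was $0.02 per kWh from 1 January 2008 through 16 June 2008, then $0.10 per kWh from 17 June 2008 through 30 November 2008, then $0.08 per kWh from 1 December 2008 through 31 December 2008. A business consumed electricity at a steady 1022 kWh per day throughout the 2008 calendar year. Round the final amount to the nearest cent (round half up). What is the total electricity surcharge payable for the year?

$23,035.88

1 January – 16 June 2008: 168 days × 1022 kWh/day = 171,696 kWh at $0.02/kWh → $3,433.92
17 June – 30 November 2008: 167 days × 1022 kWh/day = 170,674 kWh at $0.10/kWh → $17,067.40
1 December – 31 December 2008: 31 days × 1022 kWh/day = 31,682 kWh at $0.08/kWh → $2,534.56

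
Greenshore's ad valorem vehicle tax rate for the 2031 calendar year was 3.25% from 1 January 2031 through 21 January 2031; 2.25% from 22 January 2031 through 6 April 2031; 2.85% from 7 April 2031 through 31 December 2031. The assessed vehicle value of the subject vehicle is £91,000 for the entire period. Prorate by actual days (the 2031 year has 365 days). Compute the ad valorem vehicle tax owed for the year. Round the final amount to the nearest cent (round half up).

1 January – 21 January 2031: 21 days at 3.25% → £91,000 × 3.25% × 21/365 = £170.1575
22 January – 6 April 2031: 75 days at 2.25% → £91,000 × 2.25% × 75/365 = £420.7192
7 April – 31 December 2031: 269 days at 2.85% → £91,000 × 2.85% × 269/365 = £1,911.3740
Total = £2,502.2507

£2,502.25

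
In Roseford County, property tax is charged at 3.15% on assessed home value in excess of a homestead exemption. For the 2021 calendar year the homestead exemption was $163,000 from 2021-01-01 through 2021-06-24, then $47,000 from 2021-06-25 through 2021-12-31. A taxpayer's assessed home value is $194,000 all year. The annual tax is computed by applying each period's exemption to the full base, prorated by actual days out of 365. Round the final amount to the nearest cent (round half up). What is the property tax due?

2021-01-01 to 2021-06-24: 175 days, exemption $163,000 → ($194,000 − $163,000) × 3.15% × 175/365 = $468.1849
2021-06-25 to 2021-12-31: 190 days, exemption $47,000 → ($194,000 − $47,000) × 3.15% × 190/365 = $2,410.3973
Total = $2,878.5822

$2,878.58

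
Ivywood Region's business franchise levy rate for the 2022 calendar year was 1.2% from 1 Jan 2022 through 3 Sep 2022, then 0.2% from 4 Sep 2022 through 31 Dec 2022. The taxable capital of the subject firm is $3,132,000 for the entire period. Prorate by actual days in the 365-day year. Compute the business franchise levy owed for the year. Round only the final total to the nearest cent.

1 Jan – 3 Sep 2022: 246 days at 1.2% → $3,132,000 × 1.2% × 246/365 = $25,330.5863
4 Sep – 31 Dec 2022: 119 days at 0.2% → $3,132,000 × 0.2% × 119/365 = $2,042.2356
Total = $27,372.8219

$27,372.82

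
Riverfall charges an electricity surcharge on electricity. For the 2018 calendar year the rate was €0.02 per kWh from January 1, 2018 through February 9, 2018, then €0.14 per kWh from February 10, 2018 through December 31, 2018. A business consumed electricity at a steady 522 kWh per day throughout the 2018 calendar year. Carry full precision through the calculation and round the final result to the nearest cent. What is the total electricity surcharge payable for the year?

€24,168.60

January 1 – February 9, 2018: 40 days × 522 kWh/day = 20,880 kWh at €0.02/kWh → €417.60
February 10 – December 31, 2018: 325 days × 522 kWh/day = 169,650 kWh at €0.14/kWh → €23,751.00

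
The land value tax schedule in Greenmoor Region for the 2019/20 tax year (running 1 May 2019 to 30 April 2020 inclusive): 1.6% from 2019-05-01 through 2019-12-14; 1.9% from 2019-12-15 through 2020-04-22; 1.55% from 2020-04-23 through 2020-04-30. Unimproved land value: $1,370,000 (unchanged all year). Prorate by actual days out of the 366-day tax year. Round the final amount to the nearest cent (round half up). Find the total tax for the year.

2019-05-01 to 2019-12-14: 228 days at 1.6% → $1,370,000 × 1.6% × 228/366 = $13,655.0820
2019-12-15 to 2020-04-22: 130 days at 1.9% → $1,370,000 × 1.9% × 130/366 = $9,245.6284
2020-04-23 to 2020-04-30: 8 days at 1.55% → $1,370,000 × 1.55% × 8/366 = $464.1530
Total = $23,364.8634

$23,364.86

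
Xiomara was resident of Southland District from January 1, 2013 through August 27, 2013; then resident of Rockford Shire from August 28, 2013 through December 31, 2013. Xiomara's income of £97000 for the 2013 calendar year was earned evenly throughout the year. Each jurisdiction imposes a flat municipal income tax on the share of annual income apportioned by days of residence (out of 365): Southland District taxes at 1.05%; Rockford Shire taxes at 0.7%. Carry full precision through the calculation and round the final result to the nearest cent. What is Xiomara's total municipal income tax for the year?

£901.30

Southland District, January 1 – August 27, 2013: 239 days → £97000 × 1.05% × 239/365 = £666.9082
Rockford Shire, August 28 – December 31, 2013: 126 days → £97000 × 0.7% × 126/365 = £234.3945
Total = £901.3027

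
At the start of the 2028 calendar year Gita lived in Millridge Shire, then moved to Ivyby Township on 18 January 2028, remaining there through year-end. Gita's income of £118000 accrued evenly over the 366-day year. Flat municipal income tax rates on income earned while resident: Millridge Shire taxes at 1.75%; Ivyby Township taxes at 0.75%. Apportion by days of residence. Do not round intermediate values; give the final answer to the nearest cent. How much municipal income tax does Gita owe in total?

£939.81

Millridge Shire, 1 January – 17 January 2028: 17 days → £118000 × 1.75% × 17/366 = £95.9153
Ivyby Township, 18 January – 31 December 2028: 349 days → £118000 × 0.75% × 349/366 = £843.8934
Total = £939.8087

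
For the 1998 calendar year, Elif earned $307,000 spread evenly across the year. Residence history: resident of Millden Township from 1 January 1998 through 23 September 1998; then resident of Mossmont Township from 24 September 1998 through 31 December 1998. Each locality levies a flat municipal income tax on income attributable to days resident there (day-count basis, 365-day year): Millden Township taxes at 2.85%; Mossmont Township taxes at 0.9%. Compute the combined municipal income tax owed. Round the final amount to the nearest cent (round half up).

Millden Township, 1 January – 23 September 1998: 266 days → $307,000 × 2.85% × 266/365 = $6,376.3479
Mossmont Township, 24 September – 31 December 1998: 99 days → $307,000 × 0.9% × 99/365 = $749.4164
Total = $7,125.7644

$7,125.76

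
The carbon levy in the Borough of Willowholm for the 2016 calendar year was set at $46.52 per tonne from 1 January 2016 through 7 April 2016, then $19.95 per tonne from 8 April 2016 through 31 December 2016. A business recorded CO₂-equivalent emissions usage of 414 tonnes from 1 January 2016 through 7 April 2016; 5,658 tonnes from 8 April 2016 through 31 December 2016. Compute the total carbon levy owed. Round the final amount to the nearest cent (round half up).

1 January – 7 April 2016: 414 tonnes at $46.52/tonne → $19,259.28
8 April – 31 December 2016: 5,658 tonnes at $19.95/tonne → $112,877.10

$132,136.38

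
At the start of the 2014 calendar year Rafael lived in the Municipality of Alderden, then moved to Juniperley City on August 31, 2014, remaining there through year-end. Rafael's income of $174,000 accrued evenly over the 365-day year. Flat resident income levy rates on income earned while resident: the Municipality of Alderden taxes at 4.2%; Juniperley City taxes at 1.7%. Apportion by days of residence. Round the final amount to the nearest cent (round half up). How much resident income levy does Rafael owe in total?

$5,842.11

The Municipality of Alderden, January 1 – August 30, 2014: 242 days → $174,000 × 4.2% × 242/365 = $4,845.3041
Juniperley City, August 31 – December 31, 2014: 123 days → $174,000 × 1.7% × 123/365 = $996.8055
Total = $5,842.1096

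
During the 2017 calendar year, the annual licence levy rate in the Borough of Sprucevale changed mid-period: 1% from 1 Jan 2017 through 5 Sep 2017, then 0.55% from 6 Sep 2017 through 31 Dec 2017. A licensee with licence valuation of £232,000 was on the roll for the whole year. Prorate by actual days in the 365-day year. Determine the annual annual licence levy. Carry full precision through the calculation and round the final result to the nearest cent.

1 Jan – 5 Sep 2017: 248 days at 1% → £232,000 × 1% × 248/365 = £1,576.3288
6 Sep – 31 Dec 2017: 117 days at 0.55% → £232,000 × 0.55% × 117/365 = £409.0192
Total = £1,985.3479

£1,985.35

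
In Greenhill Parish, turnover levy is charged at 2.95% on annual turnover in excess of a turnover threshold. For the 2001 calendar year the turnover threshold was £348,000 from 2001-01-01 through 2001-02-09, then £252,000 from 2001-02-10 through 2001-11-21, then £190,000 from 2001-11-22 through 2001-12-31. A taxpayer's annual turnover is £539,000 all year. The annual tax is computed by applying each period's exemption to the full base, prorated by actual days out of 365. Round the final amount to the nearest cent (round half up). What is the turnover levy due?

2001-01-01 to 2001-02-09: 40 days, exemption £348,000 → (£539,000 − £348,000) × 2.95% × 40/365 = £617.4795
2001-02-10 to 2001-11-21: 285 days, exemption £252,000 → (£539,000 − £252,000) × 2.95% × 285/365 = £6,610.8288
2001-11-22 to 2001-12-31: 40 days, exemption £190,000 → (£539,000 − £190,000) × 2.95% × 40/365 = £1,128.2740
Total = £8,356.5822

£8,356.58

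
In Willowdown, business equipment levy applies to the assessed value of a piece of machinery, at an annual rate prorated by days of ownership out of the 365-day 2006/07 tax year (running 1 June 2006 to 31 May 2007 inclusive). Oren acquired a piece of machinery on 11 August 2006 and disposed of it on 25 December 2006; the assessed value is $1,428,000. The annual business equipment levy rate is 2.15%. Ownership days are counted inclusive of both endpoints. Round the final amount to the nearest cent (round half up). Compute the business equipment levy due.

$11,523.76

Days held (11 August – 25 December 2006): 137 out of 365
Tax = $1,428,000 × 2.15% × 137/365 = $11,523.7644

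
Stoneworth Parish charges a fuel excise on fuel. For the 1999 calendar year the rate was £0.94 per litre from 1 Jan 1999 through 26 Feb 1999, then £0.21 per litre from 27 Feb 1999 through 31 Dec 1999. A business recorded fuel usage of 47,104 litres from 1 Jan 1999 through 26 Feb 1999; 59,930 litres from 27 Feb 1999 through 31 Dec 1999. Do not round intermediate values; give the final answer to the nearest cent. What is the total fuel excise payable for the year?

1 Jan – 26 Feb 1999: 47,104 litres at £0.94/litre → £44,277.76
27 Feb – 31 Dec 1999: 59,930 litres at £0.21/litre → £12,585.30

£56,863.06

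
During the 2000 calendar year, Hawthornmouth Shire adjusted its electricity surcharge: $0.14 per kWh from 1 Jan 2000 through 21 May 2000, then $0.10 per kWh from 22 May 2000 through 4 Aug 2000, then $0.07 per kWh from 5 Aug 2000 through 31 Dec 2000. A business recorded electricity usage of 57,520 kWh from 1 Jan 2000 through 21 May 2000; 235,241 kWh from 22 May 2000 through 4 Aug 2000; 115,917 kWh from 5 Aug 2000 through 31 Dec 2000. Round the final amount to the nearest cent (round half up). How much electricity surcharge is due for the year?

$39,691.09

1 Jan – 21 May 2000: 57,520 kWh at $0.14/kWh → $8,052.80
22 May – 4 Aug 2000: 235,241 kWh at $0.10/kWh → $23,524.10
5 Aug – 31 Dec 2000: 115,917 kWh at $0.07/kWh → $8,114.19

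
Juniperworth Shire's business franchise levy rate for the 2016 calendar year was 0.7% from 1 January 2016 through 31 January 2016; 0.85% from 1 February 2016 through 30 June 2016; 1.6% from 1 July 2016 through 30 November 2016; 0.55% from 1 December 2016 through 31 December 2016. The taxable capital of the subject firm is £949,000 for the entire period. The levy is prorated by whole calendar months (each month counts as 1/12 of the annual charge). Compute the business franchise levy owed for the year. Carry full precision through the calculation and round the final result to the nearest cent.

1 January – 31 January 2016: 1 month at 0.7% → £949,000 × 0.7% × 1/12 = £553.5833
1 February – 30 June 2016: 5 months at 0.85% → £949,000 × 0.85% × 5/12 = £3,361.0417
1 July – 30 November 2016: 5 months at 1.6% → £949,000 × 1.6% × 5/12 = £6,326.6667
1 December – 31 December 2016: 1 month at 0.55% → £949,000 × 0.55% × 1/12 = £434.9583
Total = £10,676.2500

£10,676.25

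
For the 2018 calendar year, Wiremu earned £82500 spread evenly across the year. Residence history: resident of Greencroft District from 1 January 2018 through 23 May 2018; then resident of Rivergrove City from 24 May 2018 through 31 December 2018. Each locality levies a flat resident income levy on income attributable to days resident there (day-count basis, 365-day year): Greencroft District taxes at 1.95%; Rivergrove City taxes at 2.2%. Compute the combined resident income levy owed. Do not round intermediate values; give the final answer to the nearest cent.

£1734.20

Greencroft District, 1 January – 23 May 2018: 143 days → £82500 × 1.95% × 143/365 = £630.2774
Rivergrove City, 24 May – 31 December 2018: 222 days → £82500 × 2.2% × 222/365 = £1103.9178
Total = £1734.1952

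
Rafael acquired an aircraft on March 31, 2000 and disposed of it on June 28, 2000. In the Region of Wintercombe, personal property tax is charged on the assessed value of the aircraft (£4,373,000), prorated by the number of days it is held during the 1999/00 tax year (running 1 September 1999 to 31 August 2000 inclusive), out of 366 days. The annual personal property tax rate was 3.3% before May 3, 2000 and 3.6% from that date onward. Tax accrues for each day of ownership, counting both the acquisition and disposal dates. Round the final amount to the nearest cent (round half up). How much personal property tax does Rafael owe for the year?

March 31 – May 2, 2000: 33 days at 3.3% → £4,373,000 × 3.3% × 33/366 = £13,011.4672
May 3 – June 28, 2000: 57 days at 3.6% → £4,373,000 × 3.6% × 57/366 = £24,517.4754
Total = £37,528.9426

£37,528.94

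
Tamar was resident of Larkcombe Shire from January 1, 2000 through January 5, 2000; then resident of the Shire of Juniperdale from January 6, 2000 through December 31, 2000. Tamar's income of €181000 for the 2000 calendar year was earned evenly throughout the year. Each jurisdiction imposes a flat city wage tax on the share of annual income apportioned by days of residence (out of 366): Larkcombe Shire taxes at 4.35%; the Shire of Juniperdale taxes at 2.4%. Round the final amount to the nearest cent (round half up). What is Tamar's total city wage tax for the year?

€4392.22

Larkcombe Shire, January 1 – January 5, 2000: 5 days → €181000 × 4.35% × 5/366 = €107.5615
The Shire of Juniperdale, January 6 – December 31, 2000: 361 days → €181000 × 2.4% × 361/366 = €4284.6557
Total = €4392.2172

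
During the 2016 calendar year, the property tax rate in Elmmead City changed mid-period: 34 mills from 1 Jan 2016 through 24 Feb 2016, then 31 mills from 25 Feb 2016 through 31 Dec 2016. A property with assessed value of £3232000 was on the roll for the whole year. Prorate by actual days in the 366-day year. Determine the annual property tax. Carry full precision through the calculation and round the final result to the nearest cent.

1 Jan – 24 Feb 2016: 55 days at 34 mills → £3232000 × 3.4% × 55/366 = £16513.2240
25 Feb – 31 Dec 2016: 311 days at 31 mills → £3232000 × 3.1% × 311/366 = £85135.8251
Total = £101649.0492

£101649.05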